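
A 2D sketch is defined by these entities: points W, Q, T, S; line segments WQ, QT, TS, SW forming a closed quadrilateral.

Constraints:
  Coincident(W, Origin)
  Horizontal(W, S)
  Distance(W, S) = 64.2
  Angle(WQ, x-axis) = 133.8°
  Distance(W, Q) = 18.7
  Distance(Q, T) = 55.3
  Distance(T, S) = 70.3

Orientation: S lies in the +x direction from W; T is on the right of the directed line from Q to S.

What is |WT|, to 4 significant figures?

39.03

W is at the origin; WS is horizontal with |WS| = 64.2 and S in +x, so S = (64.2, 0). WQ runs at 133.8° with |WQ| = 18.7, so Q = (-12.94, 13.50). T is determined by |QT| = 55.3 and |TS| = 70.3 together: it lies at the intersection of circle(Q, 55.3) and circle(S, 70.3). With |QS| = 78.31, the foot of the radical line on QS is 27.13 from Q and the perpendicular offset is √(55.3² − 27.13²) = 48.19. Taking the right-of-QS solution: T = (5.475, -38.65).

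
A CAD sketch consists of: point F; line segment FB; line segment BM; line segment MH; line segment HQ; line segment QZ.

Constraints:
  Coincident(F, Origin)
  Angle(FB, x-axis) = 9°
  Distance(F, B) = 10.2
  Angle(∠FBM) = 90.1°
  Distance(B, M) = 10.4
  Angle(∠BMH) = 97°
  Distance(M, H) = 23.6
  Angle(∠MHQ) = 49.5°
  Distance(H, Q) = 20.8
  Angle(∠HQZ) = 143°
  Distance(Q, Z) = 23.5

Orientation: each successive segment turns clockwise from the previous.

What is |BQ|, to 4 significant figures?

12.62

F is at the origin; FB runs at 9.0° with length 10.2, so B = (10.07, 1.596). ∠FBM = 90.1° gives BM at -80.90° from the x-axis; with |BM| = 10.4, M = (11.72, -8.673). ∠BMH = 97.0° gives MH at -163.9° from the x-axis; with |MH| = 23.6, H = (-10.96, -15.22). ∠MHQ = 49.5° gives HQ at 65.60° from the x-axis; with |HQ| = 20.8, Q = (-2.363, 3.724). Then |BQ| = |Q − B| = 12.62.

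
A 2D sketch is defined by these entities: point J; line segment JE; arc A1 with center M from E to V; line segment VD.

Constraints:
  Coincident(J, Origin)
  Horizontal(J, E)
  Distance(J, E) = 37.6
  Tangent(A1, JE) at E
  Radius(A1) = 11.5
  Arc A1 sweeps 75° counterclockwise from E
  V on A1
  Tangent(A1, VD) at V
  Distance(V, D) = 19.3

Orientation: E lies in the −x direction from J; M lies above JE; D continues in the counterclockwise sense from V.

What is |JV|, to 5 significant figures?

27.829

J is at the origin; J and E share the same y with |JE| = 37.6 and E on the −x side, so E = (-37.600, 0.0000). Since A1 is tangent to JE there, ME ⟂ JE, so M = E + (0, 11.5) = (-37.600, 11.500). On A1, E sits at bearing -90° from M; a 75° counterclockwise sweep puts V at bearing -15°, so V = M + 11.5·(cos -15°, sin -15°) = (-26.492, 8.5236). Then |JV| = |V − J| = 27.829.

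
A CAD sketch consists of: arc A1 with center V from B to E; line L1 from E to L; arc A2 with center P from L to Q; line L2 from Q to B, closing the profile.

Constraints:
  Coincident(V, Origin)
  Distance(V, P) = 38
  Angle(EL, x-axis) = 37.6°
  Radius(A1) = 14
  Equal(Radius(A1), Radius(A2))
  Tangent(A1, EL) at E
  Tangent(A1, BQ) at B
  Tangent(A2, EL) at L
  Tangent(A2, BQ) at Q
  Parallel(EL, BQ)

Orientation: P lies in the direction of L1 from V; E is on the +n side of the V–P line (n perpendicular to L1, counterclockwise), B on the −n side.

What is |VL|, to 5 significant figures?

40.497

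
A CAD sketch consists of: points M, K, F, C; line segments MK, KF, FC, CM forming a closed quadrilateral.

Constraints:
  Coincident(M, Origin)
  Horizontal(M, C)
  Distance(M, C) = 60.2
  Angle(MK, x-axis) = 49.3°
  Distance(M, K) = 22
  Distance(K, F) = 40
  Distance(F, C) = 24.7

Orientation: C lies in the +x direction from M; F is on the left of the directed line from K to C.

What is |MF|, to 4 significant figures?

58.75

M is at the origin; MC is horizontal with |MC| = 60.2 and C in +x, so C = (60.2, 0). MK runs at 49.3° with |MK| = 22.0, so K = (14.35, 16.68). F is determined by |KF| = 40.0 and |FC| = 24.7 together: it lies at the intersection of circle(K, 40.0) and circle(C, 24.7). With |KC| = 48.79, the foot of the radical line on KC is 34.54 from K and the perpendicular offset is √(40.0² − 34.54²) = 20.17. Taking the left-of-KC solution: F = (53.70, 23.83).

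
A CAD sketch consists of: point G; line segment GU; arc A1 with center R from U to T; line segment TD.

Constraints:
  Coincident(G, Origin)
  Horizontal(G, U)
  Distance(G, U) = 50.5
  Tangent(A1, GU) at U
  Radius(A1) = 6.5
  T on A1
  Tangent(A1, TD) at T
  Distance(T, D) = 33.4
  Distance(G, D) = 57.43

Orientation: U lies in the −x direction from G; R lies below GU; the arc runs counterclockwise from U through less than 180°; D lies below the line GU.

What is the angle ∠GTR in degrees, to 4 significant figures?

16.44°

G is at the origin; G and U share the same y with |GU| = 50.5 and U on the −x side, so U = (-50.50, 0.000). A1 meets GU tangentially, so RU is at right angles to GU, so R = U + (0, -6.5) = (-50.50, -6.500). Since RT ⟂ TD (tangency), |RD| = √(6.5² + 33.4²) = 34.03 regardless of where T sits on A1. So D lies on both circle(G, 57.43) and circle(R, 34.03); the below-GU intersection is D = (-41.79, -39.39). T is the foot of the tangent from D: T = (-56.35, -9.334).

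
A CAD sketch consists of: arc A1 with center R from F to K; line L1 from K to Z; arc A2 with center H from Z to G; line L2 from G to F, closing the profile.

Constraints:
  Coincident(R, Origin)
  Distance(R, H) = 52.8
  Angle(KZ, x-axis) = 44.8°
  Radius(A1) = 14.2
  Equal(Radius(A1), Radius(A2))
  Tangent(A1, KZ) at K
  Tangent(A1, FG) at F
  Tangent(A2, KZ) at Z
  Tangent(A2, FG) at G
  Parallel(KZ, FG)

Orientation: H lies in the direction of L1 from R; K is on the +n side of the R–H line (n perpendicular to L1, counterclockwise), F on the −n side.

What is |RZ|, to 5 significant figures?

54.676

Tangency of A1 to both parallel lines with radius 14.2 puts K and F at R ± 14.2·n: K = (-10.006, 10.076), F = (10.006, -10.076). Equal radii place Z and G the same way about H: Z = H + 14.2·n = (27.460, 47.281), G = H − 14.2·n = (47.471, 27.129). Then |RZ| = |Z − R| = 54.676.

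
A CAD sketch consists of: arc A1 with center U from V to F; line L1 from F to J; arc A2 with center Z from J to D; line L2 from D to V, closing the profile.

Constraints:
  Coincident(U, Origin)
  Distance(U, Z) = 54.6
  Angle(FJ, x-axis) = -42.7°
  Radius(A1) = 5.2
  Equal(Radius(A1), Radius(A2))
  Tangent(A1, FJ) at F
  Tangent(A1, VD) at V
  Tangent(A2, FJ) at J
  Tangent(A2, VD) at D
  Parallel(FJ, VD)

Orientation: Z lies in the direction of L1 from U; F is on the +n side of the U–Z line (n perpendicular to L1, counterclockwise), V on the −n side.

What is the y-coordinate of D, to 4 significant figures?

-40.85

The slot axis is L1's direction at -42.7°, so u = (cos -42.7°, sin -42.7°) = (0.7349, -0.6782) and n = (−sin -42.7°, cos -42.7°) = (0.6782, 0.7349). U is at the origin and Z lies 54.6 along u from U, so Z = 54.6·u = (40.13, -37.03). Tangency of A1 to both parallel lines with radius 5.2 puts F and V at U ± 5.2·n: F = (3.526, 3.822), V = (-3.526, -3.822). Equal radii place J and D the same way about Z: J = Z + 5.2·n = (43.65, -33.21), D = Z − 5.2·n = (36.60, -40.85). So D.y = -40.85.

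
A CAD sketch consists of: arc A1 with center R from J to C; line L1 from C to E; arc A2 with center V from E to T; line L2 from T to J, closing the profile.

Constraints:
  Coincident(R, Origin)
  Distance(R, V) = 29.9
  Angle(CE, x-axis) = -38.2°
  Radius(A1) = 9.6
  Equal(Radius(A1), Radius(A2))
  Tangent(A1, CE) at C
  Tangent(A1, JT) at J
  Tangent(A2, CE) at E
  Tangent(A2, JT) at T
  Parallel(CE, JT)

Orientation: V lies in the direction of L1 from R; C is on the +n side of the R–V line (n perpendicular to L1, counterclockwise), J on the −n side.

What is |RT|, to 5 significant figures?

31.403

Tangency of A1 to both parallel lines with radius 9.6 puts C and J at R ± 9.6·n: C = (5.9367, 7.5442), J = (-5.9367, -7.5442). Equal radii place E and T the same way about V: E = V + 9.6·n = (29.434, -10.946), T = V − 9.6·n = (17.560, -26.035). Then |RT| = |T − R| = 31.403.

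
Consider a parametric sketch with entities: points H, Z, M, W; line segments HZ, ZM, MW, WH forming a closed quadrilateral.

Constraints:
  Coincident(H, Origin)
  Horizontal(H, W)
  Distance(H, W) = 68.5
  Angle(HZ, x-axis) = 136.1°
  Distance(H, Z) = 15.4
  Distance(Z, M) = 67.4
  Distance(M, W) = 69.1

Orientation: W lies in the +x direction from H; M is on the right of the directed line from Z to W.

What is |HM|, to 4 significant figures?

53.04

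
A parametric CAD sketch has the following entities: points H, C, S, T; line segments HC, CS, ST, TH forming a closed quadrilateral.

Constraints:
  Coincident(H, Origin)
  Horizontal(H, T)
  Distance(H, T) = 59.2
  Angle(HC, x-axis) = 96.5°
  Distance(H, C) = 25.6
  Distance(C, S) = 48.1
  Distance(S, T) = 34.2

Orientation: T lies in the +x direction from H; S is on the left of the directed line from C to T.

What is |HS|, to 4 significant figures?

54.57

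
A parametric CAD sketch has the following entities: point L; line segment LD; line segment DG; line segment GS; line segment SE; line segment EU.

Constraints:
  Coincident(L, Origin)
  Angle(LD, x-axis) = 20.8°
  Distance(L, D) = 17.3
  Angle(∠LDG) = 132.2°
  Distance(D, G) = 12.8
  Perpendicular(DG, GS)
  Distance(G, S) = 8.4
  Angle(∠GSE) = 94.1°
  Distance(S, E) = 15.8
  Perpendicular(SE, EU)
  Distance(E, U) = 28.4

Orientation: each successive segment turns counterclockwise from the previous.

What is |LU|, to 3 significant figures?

32.3

L is at the origin; LD runs at 20.8° with length 17.3, so D = (16.2, 6.14). ∠LDG = 132.2° gives DG at 68.6° from the x-axis; with |DG| = 12.8, G = (20.8, 18.1). DG ⟂ GS, so GS runs at 159°; with |GS| = 8.4, S = (13.0, 21.1). ∠GSE = 94.1° gives SE at -116° from the x-axis; with |SE| = 15.8, E = (6.22, 6.86). SE ⟂ EU, so EU runs at -25.5°; with |EU| = 28.4, U = (31.9, -5.36). Then |LU| = |U − L| = 32.3.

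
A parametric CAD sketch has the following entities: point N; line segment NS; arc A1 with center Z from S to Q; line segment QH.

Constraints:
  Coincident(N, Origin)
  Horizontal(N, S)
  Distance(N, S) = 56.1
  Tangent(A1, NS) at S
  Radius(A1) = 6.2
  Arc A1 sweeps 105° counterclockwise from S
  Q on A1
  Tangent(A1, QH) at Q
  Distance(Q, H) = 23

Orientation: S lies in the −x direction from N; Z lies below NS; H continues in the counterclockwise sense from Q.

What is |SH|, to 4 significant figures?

30.02

On A1, S sits at bearing 90° from Z; a 105° counterclockwise sweep puts Q at bearing 195°, so Q = Z + 6.2·(cos 195°, sin 195°) = (-62.09, -7.805). The tangent condition forces ZQ to be normal to QH, so QH runs along (−sin 195°, cos 195°); with |QH| = 23.0, H = (-56.14, -30.02). Then |SH| = |H − S| = 30.02.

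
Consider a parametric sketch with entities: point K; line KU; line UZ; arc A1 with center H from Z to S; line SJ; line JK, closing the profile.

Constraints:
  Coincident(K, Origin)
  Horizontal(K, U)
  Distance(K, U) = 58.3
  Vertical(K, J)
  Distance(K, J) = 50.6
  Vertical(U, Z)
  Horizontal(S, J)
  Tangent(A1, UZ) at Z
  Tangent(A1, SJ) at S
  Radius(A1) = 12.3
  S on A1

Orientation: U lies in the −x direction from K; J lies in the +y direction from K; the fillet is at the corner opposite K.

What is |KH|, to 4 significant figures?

59.86

K is at the origin; KU is horizontal with |KU| = 58.3 and U on the −x side, so U = (-58.30, 0.000). K and J share the same x with |KJ| = 50.6 and J on the +y side, so J = (0.000, 50.60). The virtual corner opposite K is at (-58.30, 50.60). A1 meets UZ tangentially, so HZ is at right angles to UZ and the tangent condition forces HS to be normal to SJ, with radius 12.3, so the center H sits 12.3 in from both sides at H = (-46.00, 38.30). Then |KH| = |H − K| = 59.86.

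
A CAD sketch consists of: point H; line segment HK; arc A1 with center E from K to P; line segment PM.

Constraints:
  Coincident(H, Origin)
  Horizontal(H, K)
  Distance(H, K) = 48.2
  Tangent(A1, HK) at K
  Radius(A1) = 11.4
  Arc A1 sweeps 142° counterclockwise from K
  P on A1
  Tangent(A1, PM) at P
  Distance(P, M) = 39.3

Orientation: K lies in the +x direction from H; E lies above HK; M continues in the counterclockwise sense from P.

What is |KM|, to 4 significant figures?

50.61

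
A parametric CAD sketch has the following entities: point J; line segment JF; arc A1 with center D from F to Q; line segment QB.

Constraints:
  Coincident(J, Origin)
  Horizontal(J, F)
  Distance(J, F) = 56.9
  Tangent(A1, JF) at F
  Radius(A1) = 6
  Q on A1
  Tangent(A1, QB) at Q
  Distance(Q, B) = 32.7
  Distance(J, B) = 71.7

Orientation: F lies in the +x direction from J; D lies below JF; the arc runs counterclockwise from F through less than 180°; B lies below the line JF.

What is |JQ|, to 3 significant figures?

51.7

J is at the origin; J and F share the same y with |JF| = 56.9 and F on the +x side, so F = (56.9, 0.00). A1 meets JF tangentially, so DF is at right angles to JF, so D = F + (0, -6) = (56.9, -6.00). Since DQ ⟂ QB (tangency), |DB| = √(6.0² + 32.7²) = 33.2 regardless of where Q sits on A1. So B lies on both circle(J, 71.7) and circle(D, 33.2); the below-JF intersection is B = (60.1, -39.1). Q is the foot of the tangent from B: Q = (51.1, -7.65).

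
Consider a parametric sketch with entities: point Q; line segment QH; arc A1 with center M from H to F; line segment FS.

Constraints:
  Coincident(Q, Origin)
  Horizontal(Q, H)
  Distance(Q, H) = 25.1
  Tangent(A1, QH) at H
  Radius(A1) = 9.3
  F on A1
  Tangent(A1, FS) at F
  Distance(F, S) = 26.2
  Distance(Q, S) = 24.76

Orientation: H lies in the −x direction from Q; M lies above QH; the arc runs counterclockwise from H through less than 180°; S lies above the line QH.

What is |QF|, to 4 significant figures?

18.05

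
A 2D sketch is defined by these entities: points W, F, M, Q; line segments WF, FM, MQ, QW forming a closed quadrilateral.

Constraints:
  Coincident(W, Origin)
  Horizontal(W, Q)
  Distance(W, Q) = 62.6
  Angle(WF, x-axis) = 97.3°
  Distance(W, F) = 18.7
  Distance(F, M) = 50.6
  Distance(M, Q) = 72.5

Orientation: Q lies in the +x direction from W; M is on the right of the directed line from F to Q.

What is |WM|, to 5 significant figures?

32.144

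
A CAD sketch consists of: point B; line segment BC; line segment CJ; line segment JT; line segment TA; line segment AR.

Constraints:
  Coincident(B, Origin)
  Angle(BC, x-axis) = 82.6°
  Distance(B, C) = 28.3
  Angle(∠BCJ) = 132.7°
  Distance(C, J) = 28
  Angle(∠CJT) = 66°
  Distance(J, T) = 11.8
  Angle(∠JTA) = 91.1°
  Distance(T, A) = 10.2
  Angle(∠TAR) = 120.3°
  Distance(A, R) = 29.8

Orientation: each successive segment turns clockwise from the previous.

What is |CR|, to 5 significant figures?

24.829

∠JTA = 91.1° gives TA at -167.60° from the x-axis; with |TA| = 10.2, A = (18.847, 30.483). ∠TAR = 120.3° gives AR at 132.70° from the x-axis; with |AR| = 29.8, R = (-1.3623, 52.383). Then |CR| = |R − C| = 24.829.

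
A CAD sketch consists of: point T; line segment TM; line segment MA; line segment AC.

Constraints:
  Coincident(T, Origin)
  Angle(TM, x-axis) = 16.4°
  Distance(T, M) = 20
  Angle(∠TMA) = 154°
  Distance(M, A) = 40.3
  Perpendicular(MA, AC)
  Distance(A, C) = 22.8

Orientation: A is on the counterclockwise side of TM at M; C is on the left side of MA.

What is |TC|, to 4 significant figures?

59.94

∠TMA = 154.0°, so MA runs at 16.4° + (180° − 154.0°) = 42.40° from the x-axis; with |MA| = 40.3, A = M + 40.3·(cos 42.40°, sin 42.40°) = (48.95, 32.82). The perpendicularity gives AC at right angles to MA; with |AC| = 22.8 on the left of MA, C = A + 22.8·(-0.6743, 0.7385) = (33.57, 49.66). Then |TC| = |C − T| = 59.94.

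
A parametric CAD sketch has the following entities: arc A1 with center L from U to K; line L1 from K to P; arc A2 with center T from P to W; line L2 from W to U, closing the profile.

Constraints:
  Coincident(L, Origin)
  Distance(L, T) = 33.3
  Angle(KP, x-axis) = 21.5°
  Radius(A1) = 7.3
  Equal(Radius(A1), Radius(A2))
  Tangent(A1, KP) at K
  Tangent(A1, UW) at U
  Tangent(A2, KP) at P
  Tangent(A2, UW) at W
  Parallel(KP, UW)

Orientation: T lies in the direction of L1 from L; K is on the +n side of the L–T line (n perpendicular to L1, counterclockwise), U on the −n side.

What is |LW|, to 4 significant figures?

34.09

The slot axis is L1's direction at 21.5°, so u = (cos 21.5°, sin 21.5°) = (0.9304, 0.3665) and n = (−sin 21.5°, cos 21.5°) = (-0.3665, 0.9304). L is at the origin and T lies 33.3 along u from L, so T = 33.3·u = (30.98, 12.20). Tangency of A1 to both parallel lines with radius 7.3 puts K and U at L ± 7.3·n: K = (-2.675, 6.792), U = (2.675, -6.792). Equal radii place P and W the same way about T: P = T + 7.3·n = (28.31, 19.00), W = T − 7.3·n = (33.66, 5.412). Then |LW| = |W − L| = 34.09.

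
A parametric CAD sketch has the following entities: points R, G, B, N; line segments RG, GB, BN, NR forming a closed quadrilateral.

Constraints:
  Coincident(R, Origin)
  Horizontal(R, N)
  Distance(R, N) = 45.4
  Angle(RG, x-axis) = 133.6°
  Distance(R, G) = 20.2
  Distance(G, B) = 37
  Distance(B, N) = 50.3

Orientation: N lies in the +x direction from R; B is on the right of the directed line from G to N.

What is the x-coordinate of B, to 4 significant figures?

-0.7731

Checks: |GB| = 37.00 ✓; |BN| = 50.30 ✓.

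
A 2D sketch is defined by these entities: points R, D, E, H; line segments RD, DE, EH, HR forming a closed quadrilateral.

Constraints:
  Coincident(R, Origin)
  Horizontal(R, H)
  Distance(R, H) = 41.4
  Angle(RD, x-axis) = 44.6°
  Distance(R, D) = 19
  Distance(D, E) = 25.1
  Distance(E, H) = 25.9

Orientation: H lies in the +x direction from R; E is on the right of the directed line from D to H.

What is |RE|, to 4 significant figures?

21.37

Checks: |DE| = 25.10 ✓; |EH| = 25.90 ✓.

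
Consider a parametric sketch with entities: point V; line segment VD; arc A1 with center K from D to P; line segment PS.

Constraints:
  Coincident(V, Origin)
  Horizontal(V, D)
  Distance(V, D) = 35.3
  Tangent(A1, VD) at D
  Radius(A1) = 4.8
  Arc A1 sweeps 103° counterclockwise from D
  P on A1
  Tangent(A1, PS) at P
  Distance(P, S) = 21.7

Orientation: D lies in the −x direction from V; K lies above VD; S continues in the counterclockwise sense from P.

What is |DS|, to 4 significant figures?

27.02

On A1, D sits at bearing -90° from K; a 103° counterclockwise sweep puts P at bearing 13°, so P = K + 4.8·(cos 13°, sin 13°) = (-30.62, 5.880). A1 meets PS tangentially, so KP is at right angles to PS, so PS runs along (−sin 13°, cos 13°); with |PS| = 21.7, S = (-35.50, 27.02). Then |DS| = |S − D| = 27.02.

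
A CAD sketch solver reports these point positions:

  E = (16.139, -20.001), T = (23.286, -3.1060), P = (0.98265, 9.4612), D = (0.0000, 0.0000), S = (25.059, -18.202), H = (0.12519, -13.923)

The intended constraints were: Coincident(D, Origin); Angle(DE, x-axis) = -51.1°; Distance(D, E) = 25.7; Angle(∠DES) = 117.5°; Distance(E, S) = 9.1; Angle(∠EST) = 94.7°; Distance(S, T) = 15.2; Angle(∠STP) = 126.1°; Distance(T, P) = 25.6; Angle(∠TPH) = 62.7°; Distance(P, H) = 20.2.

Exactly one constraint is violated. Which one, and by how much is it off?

Distance(P, H) = 20.2 — off by 3.20.

D = (0.00, 0.00) ✓; DE at -51.10° ✓; |DE| = 25.70 ✓; ∠DES = 117.5° ✓; |ES| = 9.100 ✓; ∠EST = 94.70° ✓; |ST| = 15.20 ✓; ∠STP = 126.1° ✓; |TP| = 25.60 ✓; ∠TPH = 62.70° ✓; |PH| = 23.40 ✗.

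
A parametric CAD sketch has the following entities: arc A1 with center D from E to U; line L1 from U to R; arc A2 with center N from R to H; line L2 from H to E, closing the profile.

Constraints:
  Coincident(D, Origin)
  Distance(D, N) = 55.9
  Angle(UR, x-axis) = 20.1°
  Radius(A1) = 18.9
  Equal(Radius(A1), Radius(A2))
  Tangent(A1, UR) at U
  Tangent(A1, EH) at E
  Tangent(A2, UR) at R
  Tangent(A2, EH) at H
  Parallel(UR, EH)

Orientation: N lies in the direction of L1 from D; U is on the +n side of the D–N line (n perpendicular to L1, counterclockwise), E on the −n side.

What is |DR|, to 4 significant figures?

59.01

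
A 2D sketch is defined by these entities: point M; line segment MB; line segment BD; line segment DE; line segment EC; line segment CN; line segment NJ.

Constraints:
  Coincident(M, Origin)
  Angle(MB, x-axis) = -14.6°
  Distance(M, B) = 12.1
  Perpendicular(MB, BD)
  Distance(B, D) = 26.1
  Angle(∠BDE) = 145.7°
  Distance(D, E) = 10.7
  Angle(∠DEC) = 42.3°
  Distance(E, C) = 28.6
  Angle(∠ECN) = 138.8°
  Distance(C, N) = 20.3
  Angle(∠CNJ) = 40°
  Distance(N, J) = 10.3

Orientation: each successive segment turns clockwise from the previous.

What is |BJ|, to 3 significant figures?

2.33

∠ECN = 138.8° gives CN at 42.2° from the x-axis; with |CN| = 20.3, N = (15.4, 6.71). ∠CNJ = 40.0° gives NJ at -97.8° from the x-axis; with |NJ| = 10.3, J = (14.0, -3.50). Then |BJ| = |J − B| = 2.33.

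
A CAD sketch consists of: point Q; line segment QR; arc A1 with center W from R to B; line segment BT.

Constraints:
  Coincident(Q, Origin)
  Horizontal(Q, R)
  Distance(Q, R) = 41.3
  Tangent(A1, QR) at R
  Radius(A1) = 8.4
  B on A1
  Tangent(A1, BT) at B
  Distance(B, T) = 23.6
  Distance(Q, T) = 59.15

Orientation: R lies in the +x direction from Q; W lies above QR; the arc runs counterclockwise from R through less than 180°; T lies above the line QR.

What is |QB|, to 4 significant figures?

50.40

Checks: ∠(WR, RQ) = 90.00° ✓; |WB| = 8.400 ✓; ∠(WB, BT) = 90.00° ✓; |BT| = 23.60 ✓; |QT| = 59.15 ✓.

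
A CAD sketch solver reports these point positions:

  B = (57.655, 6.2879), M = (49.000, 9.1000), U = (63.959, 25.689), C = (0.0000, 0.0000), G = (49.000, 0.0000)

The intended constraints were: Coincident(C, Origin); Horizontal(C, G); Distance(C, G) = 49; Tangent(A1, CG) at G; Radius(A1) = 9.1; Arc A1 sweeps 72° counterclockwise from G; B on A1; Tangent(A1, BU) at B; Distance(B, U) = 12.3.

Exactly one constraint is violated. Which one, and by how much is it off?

Distance(B, U) = 12.3 — off by 8.10.

C = (0.00, 0.00) ✓; C.y = 0.00, G.y = 0.00 ✓; |CG| = 49.00 ✓; ∠(MG, GC) = 90.00° ✓; |MG| = 9.100 ✓; bearing(M→B) − bearing(M→G) = 72.00° ✓; |MB| = 9.100 ✓; ∠(MB, BU) = 90.00° ✓; |BU| = 20.40 ✗.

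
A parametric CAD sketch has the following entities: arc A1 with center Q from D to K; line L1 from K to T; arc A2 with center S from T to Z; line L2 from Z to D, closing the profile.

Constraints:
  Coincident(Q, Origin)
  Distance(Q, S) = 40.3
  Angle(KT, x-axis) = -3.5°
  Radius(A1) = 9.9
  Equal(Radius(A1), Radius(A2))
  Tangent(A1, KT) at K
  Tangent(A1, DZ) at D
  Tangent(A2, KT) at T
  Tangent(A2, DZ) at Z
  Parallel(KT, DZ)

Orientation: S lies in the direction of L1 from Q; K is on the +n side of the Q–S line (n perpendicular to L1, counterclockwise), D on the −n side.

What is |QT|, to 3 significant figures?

41.5

Tangency of A1 to both parallel lines with radius 9.9 puts K and D at Q ± 9.9·n: K = (0.604, 9.88), D = (-0.604, -9.88). Equal radii place T and Z the same way about S: T = S + 9.9·n = (40.8, 7.42), Z = S − 9.9·n = (39.6, -12.3). Then |QT| = |T − Q| = 41.5.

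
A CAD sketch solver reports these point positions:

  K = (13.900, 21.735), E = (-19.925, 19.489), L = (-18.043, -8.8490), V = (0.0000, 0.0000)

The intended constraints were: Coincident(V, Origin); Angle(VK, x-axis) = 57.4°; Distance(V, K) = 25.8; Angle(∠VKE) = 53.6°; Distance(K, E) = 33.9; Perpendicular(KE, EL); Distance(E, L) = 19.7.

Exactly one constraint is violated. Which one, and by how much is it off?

Distance(E, L) = 19.7 — off by 8.70.

V = (0.00, 0.00) ✓; VK at 57.40° ✓; |VK| = 25.80 ✓; ∠VKE = 53.60° ✓; |KE| = 33.90 ✓; ∠(KE, EL) = 90.00° ✓; |EL| = 28.40 ✗.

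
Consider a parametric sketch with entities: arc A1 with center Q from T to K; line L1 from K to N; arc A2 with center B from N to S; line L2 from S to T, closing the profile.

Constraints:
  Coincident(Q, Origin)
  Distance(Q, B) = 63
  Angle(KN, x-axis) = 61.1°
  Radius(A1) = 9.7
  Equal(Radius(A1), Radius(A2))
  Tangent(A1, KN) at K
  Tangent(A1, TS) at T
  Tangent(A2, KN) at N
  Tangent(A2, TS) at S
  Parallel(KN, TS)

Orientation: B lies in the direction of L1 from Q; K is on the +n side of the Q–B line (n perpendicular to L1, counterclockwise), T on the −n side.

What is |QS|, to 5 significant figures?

63.742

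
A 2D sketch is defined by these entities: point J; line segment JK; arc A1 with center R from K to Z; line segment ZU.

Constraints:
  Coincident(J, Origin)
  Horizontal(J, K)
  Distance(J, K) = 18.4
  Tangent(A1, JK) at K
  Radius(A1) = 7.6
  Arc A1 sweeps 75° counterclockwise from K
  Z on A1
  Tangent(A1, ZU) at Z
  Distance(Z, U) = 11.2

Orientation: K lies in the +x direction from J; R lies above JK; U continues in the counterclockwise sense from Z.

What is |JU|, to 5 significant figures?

33.029

On A1, K sits at bearing -90° from R; a 75° counterclockwise sweep puts Z at bearing -15°, so Z = R + 7.6·(cos -15°, sin -15°) = (25.741, 5.6330). A1 meets ZU tangentially, so RZ is at right angles to ZU, so ZU runs along (−sin -15°, cos -15°); with |ZU| = 11.2, U = (28.640, 16.451). Then |JU| = |U − J| = 33.029.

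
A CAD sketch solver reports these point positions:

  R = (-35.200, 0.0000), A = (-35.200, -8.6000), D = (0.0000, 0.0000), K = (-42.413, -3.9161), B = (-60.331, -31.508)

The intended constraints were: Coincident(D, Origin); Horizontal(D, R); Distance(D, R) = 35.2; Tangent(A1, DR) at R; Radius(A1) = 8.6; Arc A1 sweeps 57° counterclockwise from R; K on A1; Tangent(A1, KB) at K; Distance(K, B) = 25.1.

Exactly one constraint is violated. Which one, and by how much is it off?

Distance(K, B) = 25.1 — off by 7.80.

D = (0.00, 0.00) ✓; D.y = 0.00, R.y = 0.00 ✓; |DR| = 35.20 ✓; ∠(AR, RD) = 90.00° ✓; |AR| = 8.600 ✓; bearing(A→K) − bearing(A→R) = 57.00° ✓; |AK| = 8.600 ✓; ∠(AK, KB) = 90.00° ✓; |KB| = 32.90 ✗.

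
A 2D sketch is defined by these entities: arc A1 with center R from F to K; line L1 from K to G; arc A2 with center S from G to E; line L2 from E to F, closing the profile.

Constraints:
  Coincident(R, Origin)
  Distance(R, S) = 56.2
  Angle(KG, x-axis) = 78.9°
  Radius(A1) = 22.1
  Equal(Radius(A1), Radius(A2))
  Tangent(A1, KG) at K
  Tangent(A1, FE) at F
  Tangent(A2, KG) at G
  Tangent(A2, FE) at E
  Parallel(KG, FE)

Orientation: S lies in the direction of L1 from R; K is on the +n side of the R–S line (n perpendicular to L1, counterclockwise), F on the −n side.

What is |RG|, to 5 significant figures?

60.389

The slot axis is L1's direction at 78.9°, so u = (cos 78.9°, sin 78.9°) = (0.19252, 0.98129) and n = (−sin 78.9°, cos 78.9°) = (-0.98129, 0.19252). R is at the origin and S lies 56.2 along u from R, so S = 56.2·u = (10.820, 55.149). Tangency of A1 to both parallel lines with radius 22.1 puts K and F at R ± 22.1·n: K = (-21.687, 4.2547), F = (21.687, -4.2547). Equal radii place G and E the same way about S: G = S + 22.1·n = (-10.867, 59.403), E = S − 22.1·n = (32.506, 50.894). Then |RG| = |G − R| = 60.389.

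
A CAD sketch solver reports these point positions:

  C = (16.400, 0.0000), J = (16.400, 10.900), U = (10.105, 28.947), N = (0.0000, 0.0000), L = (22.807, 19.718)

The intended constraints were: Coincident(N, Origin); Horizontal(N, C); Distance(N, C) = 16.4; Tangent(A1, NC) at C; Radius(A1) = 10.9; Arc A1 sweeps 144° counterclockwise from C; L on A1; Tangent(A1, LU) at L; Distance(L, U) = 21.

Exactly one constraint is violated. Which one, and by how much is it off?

Distance(L, U) = 21 — off by 5.30.

N = (0.00, 0.00) ✓; N.y = 0.00, C.y = 0.00 ✓; |NC| = 16.40 ✓; ∠(JC, CN) = 90.00° ✓; |JC| = 10.90 ✓; bearing(J→L) − bearing(J→C) = 144.0° ✓; |JL| = 10.90 ✓; ∠(JL, LU) = 90.00° ✓; |LU| = 15.70 ✗.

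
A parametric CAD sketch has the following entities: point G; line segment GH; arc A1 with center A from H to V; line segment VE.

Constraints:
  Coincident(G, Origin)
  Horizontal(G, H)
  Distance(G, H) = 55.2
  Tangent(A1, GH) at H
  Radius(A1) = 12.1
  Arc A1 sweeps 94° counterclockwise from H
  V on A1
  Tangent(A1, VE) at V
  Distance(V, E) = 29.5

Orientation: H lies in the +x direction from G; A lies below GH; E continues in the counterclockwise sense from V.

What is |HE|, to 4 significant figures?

43.54

G is at the origin; G and H share the same y with |GH| = 55.2 and H on the +x side, so H = (55.20, 0.000). Since A1 is tangent to GH there, AH ⟂ GH, so A = H + (0, -12.1) = (55.20, -12.10). On A1, H sits at bearing 90° from A; a 94° counterclockwise sweep puts V at bearing 184°, so V = A + 12.1·(cos 184°, sin 184°) = (43.13, -12.94). Since A1 is tangent to VE there, AV ⟂ VE, so VE runs along (−sin 184°, cos 184°); with |VE| = 29.5, E = (45.19, -42.37). Then |HE| = |E − H| = 43.54.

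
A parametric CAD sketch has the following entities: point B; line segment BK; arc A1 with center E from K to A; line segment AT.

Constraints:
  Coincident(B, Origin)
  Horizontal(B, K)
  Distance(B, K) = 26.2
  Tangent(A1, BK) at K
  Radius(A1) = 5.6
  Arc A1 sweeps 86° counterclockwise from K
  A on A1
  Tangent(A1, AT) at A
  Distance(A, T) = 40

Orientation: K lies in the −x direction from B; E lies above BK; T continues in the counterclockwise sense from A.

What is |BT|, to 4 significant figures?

48.51

On A1, K sits at bearing -90° from E; an 86° counterclockwise sweep puts A at bearing -4°, so A = E + 5.6·(cos -4°, sin -4°) = (-20.61, 5.209). The tangent condition forces EA to be normal to AT, so AT runs along (−sin -4°, cos -4°); with |AT| = 40.0, T = (-17.82, 45.11). Then |BT| = |T − B| = 48.51.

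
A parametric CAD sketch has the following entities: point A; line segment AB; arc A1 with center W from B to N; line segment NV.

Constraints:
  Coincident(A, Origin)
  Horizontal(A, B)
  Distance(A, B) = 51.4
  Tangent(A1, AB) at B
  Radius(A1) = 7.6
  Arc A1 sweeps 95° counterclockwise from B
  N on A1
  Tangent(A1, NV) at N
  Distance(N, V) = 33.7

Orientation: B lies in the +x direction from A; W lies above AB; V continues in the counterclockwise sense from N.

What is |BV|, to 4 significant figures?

42.09

A is at the origin; A and B share the same y with |AB| = 51.4 and B on the +x side, so B = (51.40, 0.000). The tangent condition forces WB to be normal to AB, so W = B + (0, 7.6) = (51.40, 7.600). On A1, B sits at bearing -90° from W; a 95° counterclockwise sweep puts N at bearing 5°, so N = W + 7.6·(cos 5°, sin 5°) = (58.97, 8.262). The tangent condition forces WN to be normal to NV, so NV runs along (−sin 5°, cos 5°); with |NV| = 33.7, V = (56.03, 41.83). Then |BV| = |V − B| = 42.09.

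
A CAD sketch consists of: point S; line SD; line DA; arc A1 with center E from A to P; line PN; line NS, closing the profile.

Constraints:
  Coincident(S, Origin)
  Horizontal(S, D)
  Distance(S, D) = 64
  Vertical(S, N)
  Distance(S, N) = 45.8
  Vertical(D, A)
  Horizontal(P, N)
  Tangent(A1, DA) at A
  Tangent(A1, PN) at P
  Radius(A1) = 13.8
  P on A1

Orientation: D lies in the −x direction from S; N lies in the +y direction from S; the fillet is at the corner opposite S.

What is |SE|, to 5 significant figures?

59.532

S is at the origin; SD is horizontal with |SD| = 64.0 and D on the −x side, so D = (-64.000, 0.0000). SN is vertical with |SN| = 45.8 and N on the +y side, so N = (0.0000, 45.800). The virtual corner opposite S is at (-64.000, 45.800). A1 meets DA tangentially, so EA is at right angles to DA and the tangent condition forces EP to be normal to PN, with radius 13.8, so the center E sits 13.8 in from both sides at E = (-50.200, 32.000). Then |SE| = |E − S| = 59.532.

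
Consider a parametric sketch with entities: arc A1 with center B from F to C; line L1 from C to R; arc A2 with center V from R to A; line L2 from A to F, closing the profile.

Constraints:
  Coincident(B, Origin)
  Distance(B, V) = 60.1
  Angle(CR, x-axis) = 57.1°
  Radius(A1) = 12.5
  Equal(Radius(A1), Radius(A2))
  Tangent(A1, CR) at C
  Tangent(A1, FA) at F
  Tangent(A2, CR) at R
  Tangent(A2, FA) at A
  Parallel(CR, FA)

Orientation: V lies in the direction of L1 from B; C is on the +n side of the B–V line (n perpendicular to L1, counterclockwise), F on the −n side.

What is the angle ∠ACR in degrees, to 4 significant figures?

22.59°

Tangency of A1 to both parallel lines with radius 12.5 puts C and F at B ± 12.5·n: C = (-10.50, 6.790), F = (10.50, -6.790). Equal radii place R and A the same way about V: R = V + 12.5·n = (22.15, 57.25), A = V − 12.5·n = (43.14, 43.67). Then cos ∠ACR = CA·CR / (|CA||CR|), giving 22.59°.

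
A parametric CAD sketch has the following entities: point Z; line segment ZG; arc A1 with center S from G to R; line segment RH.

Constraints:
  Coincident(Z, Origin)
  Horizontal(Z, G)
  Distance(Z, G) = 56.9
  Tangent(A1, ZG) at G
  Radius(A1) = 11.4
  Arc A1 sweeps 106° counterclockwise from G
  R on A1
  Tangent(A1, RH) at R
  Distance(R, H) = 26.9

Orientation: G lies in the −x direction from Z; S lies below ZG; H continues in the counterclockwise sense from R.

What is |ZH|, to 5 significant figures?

72.702

Z is at the origin; Z and G share the same y with |ZG| = 56.9 and G on the −x side, so G = (-56.900, 0.0000). Tangency of A1 to ZG means the radius SG is perpendicular to ZG, so S = G + (0, -11.4) = (-56.900, -11.400). On A1, G sits at bearing 90° from S; a 106° counterclockwise sweep puts R at bearing 196°, so R = S + 11.4·(cos 196°, sin 196°) = (-67.858, -14.542). A1 meets RH tangentially, so SR is at right angles to RH, so RH runs along (−sin 196°, cos 196°); with |RH| = 26.9, H = (-60.444, -40.400). Then |ZH| = |H − Z| = 72.702.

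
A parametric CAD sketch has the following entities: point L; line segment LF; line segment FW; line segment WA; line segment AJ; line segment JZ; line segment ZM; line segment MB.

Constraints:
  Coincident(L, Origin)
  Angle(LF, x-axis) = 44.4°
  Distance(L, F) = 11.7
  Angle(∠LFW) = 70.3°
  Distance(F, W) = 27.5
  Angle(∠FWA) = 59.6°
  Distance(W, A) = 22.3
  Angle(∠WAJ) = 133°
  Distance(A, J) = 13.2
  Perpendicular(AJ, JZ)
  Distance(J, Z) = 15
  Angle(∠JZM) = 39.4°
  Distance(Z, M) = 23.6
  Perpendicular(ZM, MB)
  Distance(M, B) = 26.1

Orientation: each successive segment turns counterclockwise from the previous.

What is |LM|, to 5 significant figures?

18.365

L is at the origin; LF runs at 44.4° with length 11.7, so F = (8.3593, 8.1861). ∠LFW = 70.3° gives FW at 154.10° from the x-axis; with |FW| = 27.5, W = (-16.379, 20.198). ∠FWA = 59.6° gives WA at -85.500° from the x-axis; with |WA| = 22.3, A = (-14.629, -2.0331). ∠WAJ = 133.0° gives AJ at -38.500° from the x-axis; with |AJ| = 13.2, J = (-4.2984, -10.250). AJ is perpendicular to JZ, so JZ runs at 51.500°; with |JZ| = 15.0, Z = (5.0393, 1.4888). ∠JZM = 39.4° gives ZM at -167.90° from the x-axis; with |ZM| = 23.6, M = (-18.036, -3.4582). Then |LM| = |M − L| = 18.365.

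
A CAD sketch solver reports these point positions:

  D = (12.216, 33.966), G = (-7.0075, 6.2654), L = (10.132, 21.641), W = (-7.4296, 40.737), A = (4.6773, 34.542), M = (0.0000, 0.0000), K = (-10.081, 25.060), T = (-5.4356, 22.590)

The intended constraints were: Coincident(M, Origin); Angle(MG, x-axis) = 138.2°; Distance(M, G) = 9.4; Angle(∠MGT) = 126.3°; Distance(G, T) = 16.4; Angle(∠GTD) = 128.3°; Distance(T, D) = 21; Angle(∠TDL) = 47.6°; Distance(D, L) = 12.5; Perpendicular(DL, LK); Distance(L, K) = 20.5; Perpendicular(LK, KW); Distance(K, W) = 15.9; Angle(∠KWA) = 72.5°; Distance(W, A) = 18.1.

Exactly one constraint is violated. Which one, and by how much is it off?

Distance(W, A) = 18.1 — off by 4.50.

M = (0.00, 0.00) ✓; MG at 138.2° ✓; |MG| = 9.400 ✓; ∠MGT = 126.3° ✓; |GT| = 16.40 ✓; ∠GTD = 128.3° ✓; |TD| = 21.00 ✓; ∠TDL = 47.60° ✓; |DL| = 12.50 ✓; ∠(DL, LK) = 90.00° ✓; |LK| = 20.50 ✓; ∠(LK, KW) = 90.00° ✓; |KW| = 15.90 ✓; ∠KWA = 72.50° ✓; |WA| = 13.60 ✗.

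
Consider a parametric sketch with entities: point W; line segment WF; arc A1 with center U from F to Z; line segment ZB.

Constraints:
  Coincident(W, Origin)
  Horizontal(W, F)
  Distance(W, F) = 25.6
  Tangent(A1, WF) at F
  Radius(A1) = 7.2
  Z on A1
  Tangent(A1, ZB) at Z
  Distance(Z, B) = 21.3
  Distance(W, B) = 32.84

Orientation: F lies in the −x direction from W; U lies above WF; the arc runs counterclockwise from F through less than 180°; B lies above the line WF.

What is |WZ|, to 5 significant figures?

19.616

W is at the origin; WF is horizontal with |WF| = 25.6 and F on the −x side, so F = (-25.600, 0.0000). A1 meets WF tangentially, so UF is at right angles to WF, so U = F + (0, 7.2) = (-25.600, 7.2000). Since UZ ⟂ ZB (tangency), |UB| = √(7.2² + 21.3²) = 22.484 regardless of where Z sits on A1. So B lies on both circle(W, 32.84) and circle(U, 22.484); the above-WF intersection is B = (-17.121, 28.024). Z is the foot of the tangent from B: Z = (-18.413, 6.7632).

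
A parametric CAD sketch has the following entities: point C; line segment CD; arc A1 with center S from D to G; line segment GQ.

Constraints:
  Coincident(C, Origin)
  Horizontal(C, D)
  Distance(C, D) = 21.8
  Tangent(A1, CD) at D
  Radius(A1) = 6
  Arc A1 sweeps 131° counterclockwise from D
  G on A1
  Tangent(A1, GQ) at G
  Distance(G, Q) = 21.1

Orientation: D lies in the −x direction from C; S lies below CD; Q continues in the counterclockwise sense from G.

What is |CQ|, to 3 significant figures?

28.7

C is at the origin; CD is horizontal with |CD| = 21.8 and D on the −x side, so D = (-21.8, 0.00). The tangent condition forces SD to be normal to CD, so S = D + (0, -6) = (-21.8, -6.00). On A1, D sits at bearing 90° from S; a 131° counterclockwise sweep puts G at bearing 221°, so G = S + 6.0·(cos 221°, sin 221°) = (-26.3, -9.94). The tangent condition forces SG to be normal to GQ, so GQ runs along (−sin 221°, cos 221°); with |GQ| = 21.1, Q = (-12.5, -25.9). Then |CQ| = |Q − C| = 28.7.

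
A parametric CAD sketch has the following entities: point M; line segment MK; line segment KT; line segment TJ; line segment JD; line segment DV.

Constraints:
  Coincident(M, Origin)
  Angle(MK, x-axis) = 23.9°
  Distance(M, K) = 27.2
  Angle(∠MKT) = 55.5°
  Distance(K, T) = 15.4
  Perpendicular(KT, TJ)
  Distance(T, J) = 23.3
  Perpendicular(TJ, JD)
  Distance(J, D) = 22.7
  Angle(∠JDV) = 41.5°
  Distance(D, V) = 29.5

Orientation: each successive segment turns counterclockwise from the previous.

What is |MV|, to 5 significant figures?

18.674

M is at the origin; MK runs at 23.9° with length 27.2, so K = (24.868, 11.020). ∠MKT = 55.5° gives KT at 148.40° from the x-axis; with |KT| = 15.4, T = (11.751, 19.089). KT ⟂ TJ, so TJ runs at -121.60°; with |TJ| = 23.3, J = (-0.45776, -0.75600). The perpendicularity gives JD at right angles to TJ, so JD runs at -31.600°; with |JD| = 22.7, D = (18.876, -12.650). ∠JDV = 41.5° gives DV at 106.90° from the x-axis; with |DV| = 29.5, V = (10.301, 15.576). Then |MV| = |V − M| = 18.674.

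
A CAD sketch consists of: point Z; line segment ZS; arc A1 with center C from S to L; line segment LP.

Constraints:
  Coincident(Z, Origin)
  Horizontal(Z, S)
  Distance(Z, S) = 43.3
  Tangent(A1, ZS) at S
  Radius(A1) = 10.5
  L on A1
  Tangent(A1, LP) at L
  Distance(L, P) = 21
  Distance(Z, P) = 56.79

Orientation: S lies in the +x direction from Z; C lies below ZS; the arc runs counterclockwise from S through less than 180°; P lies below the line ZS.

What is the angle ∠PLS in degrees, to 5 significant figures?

118.92°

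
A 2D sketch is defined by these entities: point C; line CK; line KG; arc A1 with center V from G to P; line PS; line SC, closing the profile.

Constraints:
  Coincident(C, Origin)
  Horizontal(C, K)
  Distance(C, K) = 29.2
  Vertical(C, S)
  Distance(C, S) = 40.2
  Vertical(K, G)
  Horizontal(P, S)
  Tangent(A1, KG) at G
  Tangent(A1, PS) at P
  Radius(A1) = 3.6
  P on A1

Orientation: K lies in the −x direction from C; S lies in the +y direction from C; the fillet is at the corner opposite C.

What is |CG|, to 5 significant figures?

46.821

The virtual corner opposite C is at (-29.200, 40.200). A1 meets KG tangentially, so VG is at right angles to KG and tangency of A1 to PS means the radius VP is perpendicular to PS, with radius 3.6, so the center V sits 3.6 in from both sides at V = (-25.600, 36.600). That places the tangent points at G = (-29.200, 36.600) on KG and P = (-25.600, 40.200) on PS. Then |CG| = |G − C| = 46.821.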